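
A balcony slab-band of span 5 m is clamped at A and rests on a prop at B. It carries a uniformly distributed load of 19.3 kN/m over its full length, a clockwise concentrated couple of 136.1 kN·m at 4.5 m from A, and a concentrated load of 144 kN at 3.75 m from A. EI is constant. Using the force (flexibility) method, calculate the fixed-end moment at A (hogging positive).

M_A = 78.68 kN·m

Choose R_B as the redundant. The primary structure is the cantilever fixed at A.
Deflection at B on the released cantilever, summing each load's contribution:
  UDL 19.3: wL⁴/(8EI) = 1508/EI
  clockwise couple 136.1 at a = 4.5: M₀a(2L − a)/(2EI) = 1684/EI
  point load 144 at a = 3.75: Pa²(3L − a)/(6EI) = 3797/EI
  δ_0 = 6989/EI
Flexibility coefficient — unit upward force at B: δ_{BB} = L³/(3EI) = 41.67/EI.
Compatibility at B: δ_0 − R_B·δ_{BB} = 0, so R_B = 6989/41.67 = 167.7 kN.
Moment equilibrium about A: M_A = Σ(load moments about A) − R_B·L = 917.4 − 167.7×5 = 78.68 kN·m.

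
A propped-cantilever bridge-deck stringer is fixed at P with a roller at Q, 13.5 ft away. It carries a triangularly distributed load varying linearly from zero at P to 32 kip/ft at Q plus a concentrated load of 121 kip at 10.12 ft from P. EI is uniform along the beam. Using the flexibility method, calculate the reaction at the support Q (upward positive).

R_Q = 195.3 kip

Take the reaction at Q as the redundant and release it; the primary structure is a cantilever fixed at P.
Primary-structure tip deflection at Q by superposition:
  triangular load, peak 32 at the free end: 11w₀L⁴/(120EI) = 97431/EI
  point load 121 at a = 10.12: Pa²(3L − a)/(6EI) = 62746/EI
  δ_0 = 160176/EI
Flexibility coefficient — unit upward force at Q: δ_{QQ} = L³/(3EI) = 820.1/EI.
The prop prevents deflection at Q: R_Q = δ_0/δ_{QQ} = 160176/820.1 = 195.3 kip.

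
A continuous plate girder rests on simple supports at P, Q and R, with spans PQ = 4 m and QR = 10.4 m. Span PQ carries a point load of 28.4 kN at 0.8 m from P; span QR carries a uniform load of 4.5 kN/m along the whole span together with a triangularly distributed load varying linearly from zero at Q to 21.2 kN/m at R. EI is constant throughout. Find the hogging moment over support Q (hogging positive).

Take M_Q as the redundant. Released structure: two simple spans PQ and QR with a hinge at Q.
Discontinuity in slope at Q on the released structure — sum the simple-span end rotations:
  span PQ: point load 28.4 at a = 0.8: Pab(L + a)/(6LEI) = 14.54/EI
  span QR: UDL 4.5: wL³/(24EI) = 210.9/EI
  span QR: triangular load, peak 21.2: 7w₀L³/(360EI) = 463.7/EI
  relative rotation θ_0 = (14.54 + 674.6)/EI = 689.1/EI
A unit hogging moment at Q produces rotation L₁/(3EI) + L₂/(3EI) = 4.8/EI.
Compatibility: M_Q·(L₁+L₂)/(3EI) = θ_0, giving M_Q = 143.6 kN·m (hogging).

M_Q = 143.6 kN·m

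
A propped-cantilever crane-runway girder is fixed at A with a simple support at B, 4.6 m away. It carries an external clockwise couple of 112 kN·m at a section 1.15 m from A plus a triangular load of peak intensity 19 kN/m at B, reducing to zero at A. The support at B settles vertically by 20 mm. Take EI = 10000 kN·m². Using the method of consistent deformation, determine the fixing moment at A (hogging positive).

M_A = 90.31 kN·m

Take the reaction at B as the redundant and release it; the primary structure is a cantilever fixed at A.
Downward deflection at the released point B due to the loads:
  clockwise couple 112 at a = 1.15: M₀a(2L − a)/(2EI) = 518.4/EI
  triangular load, peak 19 at the free end: 11w₀L⁴/(120EI) = 779.8/EI
  δ_0 = 1298/EI
Flexibility coefficient — unit upward force at B: δ_{BB} = L³/(3EI) = 32.45/EI.
With EI = 10000 kN·m²: δ_0 = 0.12982 m and δ_{BB} = 0.003245 m/kN.
Compatibility — the beam at B must follow the support down by 0.02 m: δ_0 − R_B·δ_{BB} = 0.02, so R_B = (0.12982 − 0.02)/0.003245 = 33.85 kN.
Moment equilibrium about A: M_A = Σ(load moments about A) − R_B·L = 246 − 33.85×4.6 = 90.31 kN·m.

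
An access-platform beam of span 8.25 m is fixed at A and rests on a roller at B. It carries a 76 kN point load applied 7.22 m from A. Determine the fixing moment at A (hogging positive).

Choose R_B as the redundant. The primary structure is the cantilever fixed at A.
Downward deflection at the released point B due to the loads:
  point load 76 at a = 7.22: Pa²(3L − a)/(6EI) = 11575/EI
Tip deflection under a unit load at B: L³/(3EI) = 187.2/EI.
The prop prevents deflection at B: R_B = δ_0/δ_{BB} = 11575/187.2 = 61.84 kN.
Moment equilibrium about A: M_A = Σ(load moments about A) − R_B·L = 548.7 − 61.84×8.25 = 38.53 kN·m.

M_A = 38.53 kN·m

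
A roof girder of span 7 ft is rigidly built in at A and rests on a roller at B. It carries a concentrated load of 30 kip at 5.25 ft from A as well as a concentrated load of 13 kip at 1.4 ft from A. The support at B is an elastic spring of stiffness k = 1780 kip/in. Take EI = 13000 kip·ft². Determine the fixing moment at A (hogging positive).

M_A = 38.44 kip·ft

Release the roller at B. Primary structure: cantilever fixed at A.
Downward deflection at the released point B due to the loads:
  point load 30 at a = 5.25: Pa²(3L − a)/(6EI) = 2171/EI
  point load 13 at a = 1.4: Pa²(3L − a)/(6EI) = 83.23/EI
  δ_0 = 2254/EI
Tip deflection under a unit load at B: L³/(3EI) = 114.3/EI.
With EI = 13000 kip·ft²: δ_0 = 0.17337 ft and δ_{BB} = 0.008795 ft/kip.
Compatibility — the spring shortens by R_B/k under the reaction it provides: δ_0 − R_B·δ_{BB} = R_B/k. With 1/k = 1/(1780×12) ft/kip = 0.000047 ft/kip, R_B = δ_0 / (δ_{BB} + 1/k) = 0.17337 / (0.008795 + 0.000047) = 19.61 kip.
Moment equilibrium about A: M_A = Σ(load moments about A) − R_B·L = 175.7 − 19.61×7 = 38.44 kip·ft.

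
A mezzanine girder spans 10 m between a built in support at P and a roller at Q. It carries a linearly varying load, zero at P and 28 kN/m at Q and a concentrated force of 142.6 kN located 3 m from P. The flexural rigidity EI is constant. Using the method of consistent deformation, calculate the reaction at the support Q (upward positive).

Remove the prop at Q; the released (primary) structure is a cantilever built in at P.
Deflection at Q on the released cantilever, summing each load's contribution:
  triangular load, peak 28 at the free end: 11w₀L⁴/(120EI) = 25667/EI
  point load 142.6 at a = 3: Pa²(3L − a)/(6EI) = 5775/EI
  δ_0 = 31442/EI
Flexibility coefficient — unit upward force at Q: δ_{QQ} = L³/(3EI) = 333.3/EI.
The prop prevents deflection at Q: R_Q = δ_0/δ_{QQ} = 31442/333.3 = 94.33 kN.

R_Q = 94.33 kN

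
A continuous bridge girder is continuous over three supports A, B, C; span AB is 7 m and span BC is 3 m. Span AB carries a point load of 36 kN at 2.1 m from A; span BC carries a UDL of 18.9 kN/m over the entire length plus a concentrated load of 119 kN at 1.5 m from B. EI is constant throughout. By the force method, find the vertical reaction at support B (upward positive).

Take M_B as the redundant. Released structure: two simple spans AB and BC with a hinge at B.
Rotations at B on the released spans (each span's end-slope, ×1/EI):
  span AB: point load 36 at a = 2.1: Pab(L + a)/(6LEI) = 80.26/EI
  span BC: UDL 18.9: wL³/(24EI) = 21.26/EI
  span BC: point load 119 at a = 1.5: Pab(L + b)/(6LEI) = 66.94/EI
  relative rotation θ_0 = (80.26 + 88.2)/EI = 168.5/EI
A unit hogging moment at B produces rotation L₁/(3EI) + L₂/(3EI) = 3.333/EI.
Slope continuity at B: θ_0 = M_B·3.333/EI, so M_B = 168.5/3.333 = 50.54 kN·m (hogging).
Span AB, ΣM about A with M_B applied at B: R_B^{AB}·7 = 75.6 + 50.54, so R_B^{AB} = 18.02 kN and R_A = 36 − 18.02 = 17.98 kN.
Span BC, ΣM about C: R_B^{BC}·3 = 263.6 + 50.54, so R_B^{BC} = 104.7 kN and R_C = 175.7 − 104.7 = 71 kN.
R_B = 18.02 + 104.7 = 122.7 kN.

R_B = 122.7 kN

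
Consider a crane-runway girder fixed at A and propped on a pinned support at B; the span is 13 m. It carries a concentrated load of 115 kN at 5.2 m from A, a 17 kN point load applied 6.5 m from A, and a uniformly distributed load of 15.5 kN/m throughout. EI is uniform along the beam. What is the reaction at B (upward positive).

Remove the prop at B; the released (primary) structure is a cantilever built in at A.
Primary-structure tip deflection at B by superposition:
  point load 115 at a = 5.2: Pa²(3L − a)/(6EI) = 17517/EI
  point load 17 at a = 6.5: Pa²(3L − a)/(6EI) = 3891/EI
  UDL 15.5: wL⁴/(8EI) = 55337/EI
  δ_0 = 76745/EI
Flexibility coefficient — unit upward force at B: δ_{BB} = L³/(3EI) = 732.3/EI.
Compatibility at B: δ_0 − R_B·δ_{BB} = 0, so R_B = 76745/732.3 = 104.8 kN.

R_B = 104.8 kN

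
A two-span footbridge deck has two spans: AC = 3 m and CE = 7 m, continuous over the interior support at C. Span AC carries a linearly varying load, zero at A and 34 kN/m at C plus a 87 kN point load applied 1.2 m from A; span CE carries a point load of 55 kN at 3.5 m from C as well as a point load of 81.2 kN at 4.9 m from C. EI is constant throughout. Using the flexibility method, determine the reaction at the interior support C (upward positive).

R_C = 179.8 kN

Take M_C as the redundant. Released structure: two simple spans AC and CE with a hinge at C.
End slopes at the hinge C, treating each span as simply supported:
  span AC: triangular load, peak 34: w₀L³/(45EI) = 20.4/EI
  span AC: point load 87 at a = 1.2: Pab(L + a)/(6LEI) = 43.85/EI
  span CE: point load 55 at a = 3.5: Pab(L + b)/(6LEI) = 168.4/EI
  span CE: point load 81.2 at a = 4.9: Pab(L + b)/(6LEI) = 181/EI
  relative rotation θ_0 = (64.25 + 349.5)/EI = 413.7/EI
A unit hogging moment at C produces rotation L₁/(3EI) + L₂/(3EI) = 3.333/EI.
Slope continuity at C: θ_0 = M_C·3.333/EI, so M_C = 413.7/3.333 = 124.1 kN·m (hogging).
Span AC, ΣM about A with M_C applied at C: R_C^{AC}·3 = 206.4 + 124.1, so R_C^{AC} = 110.2 kN and R_A = 138 − 110.2 = 27.83 kN.
Span CE, ΣM about E: R_C^{CE}·7 = 363 + 124.1, so R_C^{CE} = 69.59 kN and R_E = 136.2 − 69.59 = 66.61 kN.
R_C = 110.2 + 69.59 = 179.8 kN.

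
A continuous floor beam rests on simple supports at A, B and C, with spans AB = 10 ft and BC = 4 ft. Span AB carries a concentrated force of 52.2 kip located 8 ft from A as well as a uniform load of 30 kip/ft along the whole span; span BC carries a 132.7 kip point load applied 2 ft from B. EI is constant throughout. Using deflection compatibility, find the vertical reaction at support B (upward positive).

Take M_B as the redundant. Released structure: two simple spans AB and BC with a hinge at B.
End slopes at the hinge B, treating each span as simply supported:
  span AB: point load 52.2 at a = 8: Pab(L + a)/(6LEI) = 250.6/EI
  span AB: UDL 30: wL³/(24EI) = 1250/EI
  span BC: point load 132.7 at a = 2: Pab(L + b)/(6LEI) = 132.7/EI
  relative rotation θ_0 = (1501 + 132.7)/EI = 1633/EI
A unit hogging moment at B produces rotation L₁/(3EI) + L₂/(3EI) = 4.667/EI.
Slope continuity at B: θ_0 = M_B·4.667/EI, so M_B = 1633/4.667 = 350 kip·ft (hogging).
Span AB, ΣM about A with M_B applied at B: R_B^{AB}·10 = 1918 + 350, so R_B^{AB} = 226.8 kip and R_A = 352.2 − 226.8 = 125.4 kip.
Span BC, ΣM about C: R_B^{BC}·4 = 265.4 + 350, so R_B^{BC} = 153.8 kip and R_C = 132.7 − 153.8 = -21.15 kip.
R_B = 226.8 + 153.8 = 380.6 kip.

R_B = 380.6 kip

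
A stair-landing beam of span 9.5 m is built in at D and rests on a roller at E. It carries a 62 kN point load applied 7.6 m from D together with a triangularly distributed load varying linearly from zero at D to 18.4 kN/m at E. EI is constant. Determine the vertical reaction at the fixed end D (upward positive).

R_D = 57.68 kN

Release the roller at E. Primary structure: cantilever fixed at D.
Deflection at E on the released cantilever, summing each load's contribution:
  point load 62 at a = 7.6: Pa²(3L − a)/(6EI) = 12474/EI
  triangular load, peak 18.4 at the free end: 11w₀L⁴/(120EI) = 13738/EI
  δ_0 = 26212/EI
Tip deflection under a unit load at E: L³/(3EI) = 285.8/EI.
Compatibility at E: δ_0 − R_E·δ_{EE} = 0, so R_E = 26212/285.8 = 91.72 kN.
Vertical equilibrium: R_D = ΣP − R_E = 149.4 − 91.72 = 57.68 kN.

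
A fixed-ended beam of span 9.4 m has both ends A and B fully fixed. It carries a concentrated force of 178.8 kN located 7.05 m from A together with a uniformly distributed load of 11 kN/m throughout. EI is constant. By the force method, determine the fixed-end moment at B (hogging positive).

M_B = 317.3 kN·m

Release both end moments; the primary structure is a simply-supported span AB with redundants M_A and M_B.
Simple-span end rotations at A and B under the given loads:
  at A: point load 178.8 at a = 7.05: Pab(L + b)/(6LEI) = 617.1/EI
  at B: point load 178.8 at a = 7.05: Pab(L + a)/(6LEI) = 864/EI
  at A: UDL 11: wL³/(24EI) = 380.7/EI
  at B: UDL 11: wL³/(24EI) = 380.7/EI
  θ_A0 = 997.8/EI,  θ_B0 = 1245/EI
Flexibility coefficients: a unit moment at one end gives L/(3EI) there and L/(6EI) at the far end, so f₁₁ = f₂₂ = 3.133/EI and f₁₂ = f₂₁ = 1.567/EI.
Compatibility — zero rotation at each built-in end:
  3.133 M_A + 1.567 M_B = 997.8
  1.567 M_A + 3.133 M_B = 1245
Solving the pair gives M_A = 159.8 kN·m and M_B = 317.3 kN·m (hogging).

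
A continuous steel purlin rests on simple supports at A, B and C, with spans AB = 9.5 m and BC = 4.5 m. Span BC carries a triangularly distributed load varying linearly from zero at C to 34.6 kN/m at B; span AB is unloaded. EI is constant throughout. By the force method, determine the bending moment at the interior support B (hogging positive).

M_B = 15.01 kN·m

Release continuity at B by inserting a hinge; the redundant is the internal moment M_B. The primary structure is two simply-supported spans AB and BC.
End slopes at the hinge B, treating each span as simply supported:
  span BC: triangular load, peak 34.6: w₀L³/(45EI) = 70.06/EI
  relative rotation θ_0 = (0 + 70.06)/EI = 70.06/EI
A unit hogging moment at B produces rotation L₁/(3EI) + L₂/(3EI) = 4.667/EI.
Slope continuity at B: θ_0 = M_B·4.667/EI, so M_B = 70.06/4.667 = 15.01 kN·m (hogging).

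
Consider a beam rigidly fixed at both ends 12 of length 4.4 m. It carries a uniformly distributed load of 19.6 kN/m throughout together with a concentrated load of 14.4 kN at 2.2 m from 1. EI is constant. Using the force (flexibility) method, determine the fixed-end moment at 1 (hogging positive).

M_1 = 39.54 kN·m

Release both end moments; the primary structure is a simply-supported span 12 with redundants M_1 and M_2.
Simple-span end rotations at 1 and 2 under the given loads:
  at 1: UDL 19.6: wL³/(24EI) = 69.57/EI
  at 2: UDL 19.6: wL³/(24EI) = 69.57/EI
  at 1: point load 14.4 at a = 2.2: Pab(L + b)/(6LEI) = 17.42/EI
  at 2: point load 14.4 at a = 2.2: Pab(L + a)/(6LEI) = 17.42/EI
  θ_10 = 86.99/EI,  θ_20 = 86.99/EI
Flexibility coefficients: a unit moment at one end gives L/(3EI) there and L/(6EI) at the far end, so f₁₁ = f₂₂ = 1.467/EI and f₁₂ = f₂₁ = 0.7333/EI.
Compatibility — zero rotation at each built-in end:
  1.467 M_1 + 0.7333 M_2 = 86.99
  0.7333 M_1 + 1.467 M_2 = 86.99
Solving the pair gives M_1 = 39.54 kN·m and M_2 = 39.54 kN·m (hogging).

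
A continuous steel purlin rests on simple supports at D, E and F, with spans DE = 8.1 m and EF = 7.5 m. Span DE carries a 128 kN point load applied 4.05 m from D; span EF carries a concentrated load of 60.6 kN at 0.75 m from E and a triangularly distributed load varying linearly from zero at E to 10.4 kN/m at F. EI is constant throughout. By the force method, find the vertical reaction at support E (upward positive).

R_E = 166.5 kN

Insert a hinge at E; M_E is the redundant, and each span becomes simply supported.
End slopes at the hinge E, treating each span as simply supported:
  span DE: point load 128 at a = 4.05: Pab(L + a)/(6LEI) = 524.9/EI
  span EF: point load 60.6 at a = 0.75: Pab(L + b)/(6LEI) = 97.15/EI
  span EF: triangular load, peak 10.4: 7w₀L³/(360EI) = 85.31/EI
  relative rotation θ_0 = (524.9 + 182.5)/EI = 707.3/EI
A unit hogging moment at E produces rotation L₁/(3EI) + L₂/(3EI) = 5.2/EI.
Slope continuity at E: θ_0 = M_E·5.2/EI, so M_E = 707.3/5.2 = 136 kN·m (hogging).
Span DE, ΣM about D with M_E applied at E: R_E^{DE}·8.1 = 518.4 + 136, so R_E^{DE} = 80.79 kN and R_D = 128 − 80.79 = 47.21 kN.
Span EF, ΣM about F: R_E^{EF}·7.5 = 506.6 + 136, so R_E^{EF} = 85.68 kN and R_F = 99.6 − 85.68 = 13.92 kN.
R_E = 80.79 + 85.68 = 166.5 kN.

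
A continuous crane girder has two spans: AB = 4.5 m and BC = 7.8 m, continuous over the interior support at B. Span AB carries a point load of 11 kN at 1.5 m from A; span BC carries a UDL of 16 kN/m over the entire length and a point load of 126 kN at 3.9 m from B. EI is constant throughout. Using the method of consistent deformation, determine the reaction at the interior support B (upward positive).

Release continuity at B by inserting a hinge; the redundant is the internal moment M_B. The primary structure is two simply-supported spans AB and BC.
Rotations at B on the released spans (each span's end-slope, ×1/EI):
  span AB: point load 11 at a = 1.5: Pab(L + a)/(6LEI) = 11/EI
  span BC: UDL 16: wL³/(24EI) = 316.4/EI
  span BC: point load 126 at a = 3.9: Pab(L + b)/(6LEI) = 479.1/EI
  relative rotation θ_0 = (11 + 795.5)/EI = 806.5/EI
A unit hogging moment at B produces rotation L₁/(3EI) + L₂/(3EI) = 4.1/EI.
Slope continuity at B: θ_0 = M_B·4.1/EI, so M_B = 806.5/4.1 = 196.7 kN·m (hogging).
Span AB, ΣM about A with M_B applied at B: R_B^{AB}·4.5 = 16.5 + 196.7, so R_B^{AB} = 47.38 kN and R_A = 11 − 47.38 = -36.38 kN.
Span BC, ΣM about C: R_B^{BC}·7.8 = 978.1 + 196.7, so R_B^{BC} = 150.6 kN and R_C = 250.8 − 150.6 = 100.2 kN.
R_B = 47.38 + 150.6 = 198 kN.

R_B = 198 kN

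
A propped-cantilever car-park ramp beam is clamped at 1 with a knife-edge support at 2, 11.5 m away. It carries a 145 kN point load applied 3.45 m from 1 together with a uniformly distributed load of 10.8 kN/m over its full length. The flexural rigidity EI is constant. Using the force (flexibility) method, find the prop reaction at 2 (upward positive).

Release the roller at 2. Primary structure: cantilever fixed at 1.
Deflection at 2 on the released cantilever, summing each load's contribution:
  point load 145 at a = 3.45: Pa²(3L − a)/(6EI) = 8931/EI
  UDL 10.8: wL⁴/(8EI) = 23612/EI
  δ_0 = 32543/EI
Tip deflection under a unit load at 2: L³/(3EI) = 507/EI.
Compatibility at 2: δ_0 − R_2·δ_{22} = 0, so R_2 = 32543/507 = 64.19 kN.

R_2 = 64.19 kN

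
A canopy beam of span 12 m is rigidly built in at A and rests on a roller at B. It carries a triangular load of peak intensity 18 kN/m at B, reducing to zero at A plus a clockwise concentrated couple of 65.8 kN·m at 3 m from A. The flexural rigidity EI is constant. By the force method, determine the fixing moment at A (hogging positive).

M_A = 173.8 kN·m

Take the reaction at B as the redundant and release it; the primary structure is a cantilever fixed at A.
Free-end deflection of the primary structure under the applied loading (downward +):
  triangular load, peak 18 at the free end: 11w₀L⁴/(120EI) = 34214/EI
  clockwise couple 65.8 at a = 3: M₀a(2L − a)/(2EI) = 2073/EI
  δ_0 = 36287/EI
Flexibility coefficient — unit upward force at B: δ_{BB} = L³/(3EI) = 576/EI.
The prop prevents deflection at B: R_B = δ_0/δ_{BB} = 36287/576 = 63 kN.
Moment equilibrium about A: M_A = Σ(load moments about A) − R_B·L = 929.8 − 63×12 = 173.8 kN·m.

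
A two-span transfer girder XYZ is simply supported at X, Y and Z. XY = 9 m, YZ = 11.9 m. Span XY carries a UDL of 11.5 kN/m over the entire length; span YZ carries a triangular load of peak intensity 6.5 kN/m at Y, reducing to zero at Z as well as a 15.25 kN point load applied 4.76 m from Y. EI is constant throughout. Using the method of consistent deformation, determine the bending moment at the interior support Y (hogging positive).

Insert a hinge at Y; M_Y is the redundant, and each span becomes simply supported.
Discontinuity in slope at Y on the released structure — sum the simple-span end rotations:
  span XY: UDL 11.5: wL³/(24EI) = 349.3/EI
  span YZ: triangular load, peak 6.5: w₀L³/(45EI) = 243.4/EI
  span YZ: point load 15.25 at a = 4.76: Pab(L + b)/(6LEI) = 138.2/EI
  relative rotation θ_0 = (349.3 + 381.6)/EI = 730.9/EI
A unit hogging moment at Y produces rotation L₁/(3EI) + L₂/(3EI) = 6.967/EI.
Compatibility: M_Y·(L₁+L₂)/(3EI) = θ_0, giving M_Y = 104.9 kN·m (hogging).

M_Y = 104.9 kN·m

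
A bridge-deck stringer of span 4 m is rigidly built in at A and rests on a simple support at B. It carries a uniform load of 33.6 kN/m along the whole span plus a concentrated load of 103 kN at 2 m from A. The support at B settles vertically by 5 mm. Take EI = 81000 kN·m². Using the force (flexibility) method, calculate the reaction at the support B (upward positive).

Remove the prop at B; the released (primary) structure is a cantilever built in at A.
Downward deflection at the released point B due to the loads:
  UDL 33.6: wL⁴/(8EI) = 1075/EI
  point load 103 at a = 2: Pa²(3L − a)/(6EI) = 686.7/EI
  δ_0 = 1762/EI
Tip deflection under a unit load at B: L³/(3EI) = 21.33/EI.
With EI = 81000 kN·m²: δ_0 = 0.021751 m and δ_{BB} = 0.000263 m/kN.
Compatibility — the beam at B must follow the support down by 0.005 m: δ_0 − R_B·δ_{BB} = 0.005, so R_B = (0.021751 − 0.005)/0.000263 = 63.6 kN.

R_B = 63.6 kN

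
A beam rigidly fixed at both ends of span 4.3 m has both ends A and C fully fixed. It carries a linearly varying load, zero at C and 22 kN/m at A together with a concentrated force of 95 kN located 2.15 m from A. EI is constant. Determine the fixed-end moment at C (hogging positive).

Release both end moments; the primary structure is a simply-supported span AC with redundants M_A and M_C.
End rotations of the released simple span under the applied load (×1/EI):
  at A: triangular load, peak 22: w₀L³/(45EI) = 38.87/EI
  at C: triangular load, peak 22: 7w₀L³/(360EI) = 34.01/EI
  at A: point load 95 at a = 2.15: Pab(L + b)/(6LEI) = 109.8/EI
  at C: point load 95 at a = 2.15: Pab(L + a)/(6LEI) = 109.8/EI
  θ_A0 = 148.7/EI,  θ_C0 = 143.8/EI
Flexibility coefficients: a unit moment at one end gives L/(3EI) there and L/(6EI) at the far end, so f₁₁ = f₂₂ = 1.433/EI and f₁₂ = f₂₁ = 0.7167/EI.
Compatibility — zero rotation at each built-in end:
  1.433 M_A + 0.7167 M_C = 148.7
  0.7167 M_A + 1.433 M_C = 143.8
Solving the pair gives M_A = 71.4 kN·m and M_C = 64.62 kN·m (hogging).

M_C = 64.62 kN·m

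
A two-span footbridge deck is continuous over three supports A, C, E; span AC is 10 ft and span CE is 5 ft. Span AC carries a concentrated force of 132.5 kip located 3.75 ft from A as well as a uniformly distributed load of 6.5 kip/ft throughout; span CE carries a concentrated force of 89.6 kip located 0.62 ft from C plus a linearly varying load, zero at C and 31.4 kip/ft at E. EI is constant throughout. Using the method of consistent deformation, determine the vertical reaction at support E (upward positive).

R_E = 18.05 kip

Take M_C as the redundant. Released structure: two simple spans AC and CE with a hinge at C.
End slopes at the hinge C, treating each span as simply supported:
  span AC: point load 132.5 at a = 3.75: Pab(L + a)/(6LEI) = 711.7/EI
  span AC: UDL 6.5: wL³/(24EI) = 270.8/EI
  span CE: point load 89.6 at a = 0.62: Pab(L + b)/(6LEI) = 76.08/EI
  span CE: triangular load, peak 31.4: 7w₀L³/(360EI) = 76.32/EI
  relative rotation θ_0 = (982.5 + 152.4)/EI = 1135/EI
A unit hogging moment at C produces rotation L₁/(3EI) + L₂/(3EI) = 5/EI.
Compatibility: M_C·(L₁+L₂)/(3EI) = θ_0, giving M_C = 227 kip·ft (hogging).
Span CE, ΣM about E: R_C^{CE}·5 = 523.3 + 227, so R_C^{CE} = 150.1 kip and R_E = 168.1 − 150.1 = 18.05 kip.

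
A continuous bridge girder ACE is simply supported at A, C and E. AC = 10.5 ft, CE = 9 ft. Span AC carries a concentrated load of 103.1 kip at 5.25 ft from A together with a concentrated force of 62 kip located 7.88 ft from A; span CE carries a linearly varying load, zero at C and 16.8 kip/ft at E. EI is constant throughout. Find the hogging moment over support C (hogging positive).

Release continuity at C by inserting a hinge; the redundant is the internal moment M_C. The primary structure is two simply-supported spans AC and CE.
Discontinuity in slope at C on the released structure — sum the simple-span end rotations:
  span AC: point load 103.1 at a = 5.25: Pab(L + a)/(6LEI) = 710.4/EI
  span AC: point load 62 at a = 7.88: Pab(L + a)/(6LEI) = 373.4/EI
  span CE: triangular load, peak 16.8: 7w₀L³/(360EI) = 238.1/EI
  relative rotation θ_0 = (1084 + 238.1)/EI = 1322/EI
A unit hogging moment at C produces rotation L₁/(3EI) + L₂/(3EI) = 6.5/EI.
Compatibility: M_C·(L₁+L₂)/(3EI) = θ_0, giving M_C = 203.4 kip·ft (hogging).

M_C = 203.4 kip·ft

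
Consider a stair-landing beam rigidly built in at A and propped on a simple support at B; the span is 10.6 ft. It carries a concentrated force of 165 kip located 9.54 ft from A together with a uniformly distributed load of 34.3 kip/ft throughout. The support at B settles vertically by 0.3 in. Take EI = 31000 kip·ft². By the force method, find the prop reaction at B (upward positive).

Remove the prop at B; the released (primary) structure is a cantilever built in at A.
Deflection at B on the released cantilever, summing each load's contribution:
  point load 165 at a = 9.54: Pa²(3L − a)/(6EI) = 55713/EI
  UDL 34.3: wL⁴/(8EI) = 54129/EI
  δ_0 = 109841/EI
Tip deflection under a unit load at B: L³/(3EI) = 397/EI.
With EI = 31000 kip·ft²: δ_0 = 3.5433 ft and δ_{BB} = 0.012807 ft/kip.
Compatibility — the beam at B must follow the support down by 0.025 ft: δ_0 − R_B·δ_{BB} = 0.025, so R_B = (3.5433 − 0.025)/0.012807 = 274.7 kip.

R_B = 274.7 kip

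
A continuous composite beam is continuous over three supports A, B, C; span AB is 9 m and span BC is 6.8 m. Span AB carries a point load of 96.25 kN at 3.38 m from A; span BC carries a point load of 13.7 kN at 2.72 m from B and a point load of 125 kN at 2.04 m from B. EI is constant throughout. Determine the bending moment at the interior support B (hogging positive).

M_B = 152.6 kN·m

Release continuity at B by inserting a hinge; the redundant is the internal moment M_B. The primary structure is two simply-supported spans AB and BC.
Discontinuity in slope at B on the released structure — sum the simple-span end rotations:
  span AB: point load 96.25 at a = 3.38: Pab(L + a)/(6LEI) = 419.2/EI
  span BC: point load 13.7 at a = 2.72: Pab(L + b)/(6LEI) = 40.54/EI
  span BC: point load 125 at a = 2.04: Pab(L + b)/(6LEI) = 343.9/EI
  relative rotation θ_0 = (419.2 + 384.5)/EI = 803.6/EI
A unit hogging moment at B produces rotation L₁/(3EI) + L₂/(3EI) = 5.267/EI.
Compatibility: M_B·(L₁+L₂)/(3EI) = θ_0, giving M_B = 152.6 kN·m (hogging).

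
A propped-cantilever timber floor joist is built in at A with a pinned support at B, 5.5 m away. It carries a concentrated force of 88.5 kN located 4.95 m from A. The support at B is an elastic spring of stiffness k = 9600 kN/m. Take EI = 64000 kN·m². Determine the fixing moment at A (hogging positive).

M_A = 68.52 kN·m

Take the reaction at B as the redundant and release it; the primary structure is a cantilever fixed at A.
Free-end deflection of the primary structure under the applied loading (downward +):
  point load 88.5 at a = 4.95: Pa²(3L − a)/(6EI) = 4174/EI
Tip deflection under a unit load at B: L³/(3EI) = 55.46/EI.
With EI = 64000 kN·m²: δ_0 = 0.065224 m and δ_{BB} = 0.000867 m/kN.
Compatibility — the spring shortens by R_B/k under the reaction it provides: δ_0 − R_B·δ_{BB} = R_B/k. With 1/k = 0.000104 m/kN, R_B = δ_0 / (δ_{BB} + 1/k) = 0.065224 / (0.000867 + 0.000104) = 67.19 kN.
Moment equilibrium about A: M_A = Σ(load moments about A) − R_B·L = 438.1 − 67.19×5.5 = 68.52 kN·m.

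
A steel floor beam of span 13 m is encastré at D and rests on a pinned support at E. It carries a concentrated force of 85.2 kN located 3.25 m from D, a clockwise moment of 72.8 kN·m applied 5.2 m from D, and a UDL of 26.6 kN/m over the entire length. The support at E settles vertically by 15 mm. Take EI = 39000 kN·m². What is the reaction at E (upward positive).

R_E = 141.6 kN

Remove the prop at E; the released (primary) structure is a cantilever built in at D.
Deflection at E on the released cantilever, summing each load's contribution:
  point load 85.2 at a = 3.25: Pa²(3L − a)/(6EI) = 5362/EI
  clockwise couple 72.8 at a = 5.2: M₀a(2L − a)/(2EI) = 3937/EI
  UDL 26.6: wL⁴/(8EI) = 94965/EI
  δ_0 = 104264/EI
Flexibility coefficient — unit upward force at E: δ_{EE} = L³/(3EI) = 732.3/EI.
With EI = 39000 kN·m²: δ_0 = 2.6734 m and δ_{EE} = 0.018778 m/kN.
Compatibility — the beam at E must follow the support down by 0.015 m: δ_0 − R_E·δ_{EE} = 0.015, so R_E = (2.6734 − 0.015)/0.018778 = 141.6 kN.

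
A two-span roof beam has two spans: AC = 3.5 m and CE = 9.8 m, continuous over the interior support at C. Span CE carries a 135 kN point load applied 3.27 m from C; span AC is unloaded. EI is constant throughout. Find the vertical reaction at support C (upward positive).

R_C = 160 kN

Take M_C as the redundant. Released structure: two simple spans AC and CE with a hinge at C.
Rotations at C on the released spans (each span's end-slope, ×1/EI):
  span CE: point load 135 at a = 3.27: Pab(L + b)/(6LEI) = 800.6/EI
  relative rotation θ_0 = (0 + 800.6)/EI = 800.6/EI
A unit hogging moment at C produces rotation L₁/(3EI) + L₂/(3EI) = 4.433/EI.
Compatibility: M_C·(L₁+L₂)/(3EI) = θ_0, giving M_C = 180.6 kN·m (hogging).
Span AC, ΣM about A with M_C applied at C: R_C^{AC}·3.5 = 0 + 180.6, so R_C^{AC} = 51.59 kN and R_A = 0 − 51.59 = -51.59 kN.
Span CE, ΣM about E: R_C^{CE}·9.8 = 881.5 + 180.6, so R_C^{CE} = 108.4 kN and R_E = 135 − 108.4 = 26.62 kN.
R_C = 51.59 + 108.4 = 160 kN.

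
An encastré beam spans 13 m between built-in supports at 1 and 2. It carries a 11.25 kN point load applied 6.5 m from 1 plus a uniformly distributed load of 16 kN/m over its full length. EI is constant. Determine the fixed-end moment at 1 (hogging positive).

M_1 = 243.6 kN·m

Take the two fixed-end moments M_1, M_2 as redundants; the released structure is the simple span 12.
Simple-span end rotations at 1 and 2 under the given loads:
  at 1: point load 11.25 at a = 6.5: Pab(L + b)/(6LEI) = 118.8/EI
  at 2: point load 11.25 at a = 6.5: Pab(L + a)/(6LEI) = 118.8/EI
  at 1: UDL 16: wL³/(24EI) = 1465/EI
  at 2: UDL 16: wL³/(24EI) = 1465/EI
  θ_10 = 1583/EI,  θ_20 = 1583/EI
Flexibility coefficients: a unit moment at one end gives L/(3EI) there and L/(6EI) at the far end, so f₁₁ = f₂₂ = 4.333/EI and f₁₂ = f₂₁ = 2.167/EI.
Compatibility — zero rotation at each built-in end:
  4.333 M_1 + 2.167 M_2 = 1583
  2.167 M_1 + 4.333 M_2 = 1583
Solving the pair gives M_1 = 243.6 kN·m and M_2 = 243.6 kN·m (hogging).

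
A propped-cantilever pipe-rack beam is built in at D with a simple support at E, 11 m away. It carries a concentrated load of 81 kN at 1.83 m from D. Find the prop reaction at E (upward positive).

Choose R_E as the redundant. The primary structure is the cantilever fixed at D.
Free-end deflection of the primary structure under the applied loading (downward +):
  point load 81 at a = 1.83: Pa²(3L − a)/(6EI) = 1409/EI
Flexibility coefficient — unit upward force at E: δ_{EE} = L³/(3EI) = 443.7/EI.
The prop prevents deflection at E: R_E = δ_0/δ_{EE} = 1409/443.7 = 3.176 kN.

R_E = 3.176 kN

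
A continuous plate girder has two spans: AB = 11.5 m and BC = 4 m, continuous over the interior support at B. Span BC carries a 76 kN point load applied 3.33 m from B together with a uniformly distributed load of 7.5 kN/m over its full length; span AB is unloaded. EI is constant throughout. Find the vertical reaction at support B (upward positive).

R_B = 31.19 kN

Take M_B as the redundant. Released structure: two simple spans AB and BC with a hinge at B.
Discontinuity in slope at B on the released structure — sum the simple-span end rotations:
  span BC: point load 76 at a = 3.33: Pab(L + b)/(6LEI) = 32.99/EI
  span BC: UDL 7.5: wL³/(24EI) = 20/EI
  relative rotation θ_0 = (0 + 52.99)/EI = 52.99/EI
A unit hogging moment at B produces rotation L₁/(3EI) + L₂/(3EI) = 5.167/EI.
Slope continuity at B: θ_0 = M_B·5.167/EI, so M_B = 52.99/5.167 = 10.26 kN·m (hogging).
Span AB, ΣM about A with M_B applied at B: R_B^{AB}·11.5 = 0 + 10.26, so R_B^{AB} = 0.8919 kN and R_A = 0 − 0.8919 = -0.8919 kN.
Span BC, ΣM about C: R_B^{BC}·4 = 110.9 + 10.26, so R_B^{BC} = 30.29 kN and R_C = 106 − 30.29 = 75.71 kN.
R_B = 0.8919 + 30.29 = 31.19 kN.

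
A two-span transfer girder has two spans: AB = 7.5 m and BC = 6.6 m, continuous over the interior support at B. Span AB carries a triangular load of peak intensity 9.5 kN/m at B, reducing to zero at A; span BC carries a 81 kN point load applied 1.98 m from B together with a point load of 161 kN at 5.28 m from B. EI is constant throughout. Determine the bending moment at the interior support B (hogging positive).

Take M_B as the redundant. Released structure: two simple spans AB and BC with a hinge at B.
End slopes at the hinge B, treating each span as simply supported:
  span AB: triangular load, peak 9.5: w₀L³/(45EI) = 89.06/EI
  span BC: point load 81 at a = 1.98: Pab(L + b)/(6LEI) = 209.9/EI
  span BC: point load 161 at a = 5.28: Pab(L + b)/(6LEI) = 224.4/EI
  relative rotation θ_0 = (89.06 + 434.4)/EI = 523.4/EI
A unit hogging moment at B produces rotation L₁/(3EI) + L₂/(3EI) = 4.7/EI.
Slope continuity at B: θ_0 = M_B·4.7/EI, so M_B = 523.4/4.7 = 111.4 kN·m (hogging).

M_B = 111.4 kN·m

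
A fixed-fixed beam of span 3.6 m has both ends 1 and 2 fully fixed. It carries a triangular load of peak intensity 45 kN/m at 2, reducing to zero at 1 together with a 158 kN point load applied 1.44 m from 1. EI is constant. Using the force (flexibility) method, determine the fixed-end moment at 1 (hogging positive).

M_1 = 101.3 kN·m

Take the two fixed-end moments M_1, M_2 as redundants; the released structure is the simple span 12.
End rotations of the released simple span under the applied load (×1/EI):
  at 1: triangular load, peak 45: 7w₀L³/(360EI) = 40.82/EI
  at 2: triangular load, peak 45: w₀L³/(45EI) = 46.66/EI
  at 1: point load 158 at a = 1.44: Pab(L + b)/(6LEI) = 131.1/EI
  at 2: point load 158 at a = 1.44: Pab(L + a)/(6LEI) = 114.7/EI
  θ_10 = 171.9/EI,  θ_20 = 161.3/EI
Flexibility coefficients: a unit moment at one end gives L/(3EI) there and L/(6EI) at the far end, so f₁₁ = f₂₂ = 1.2/EI and f₁₂ = f₂₁ = 0.6/EI.
Compatibility — zero rotation at each built-in end:
  1.2 M_1 + 0.6 M_2 = 171.9
  0.6 M_1 + 1.2 M_2 = 161.3
Solving the pair gives M_1 = 101.3 kN·m and M_2 = 83.76 kN·m (hogging).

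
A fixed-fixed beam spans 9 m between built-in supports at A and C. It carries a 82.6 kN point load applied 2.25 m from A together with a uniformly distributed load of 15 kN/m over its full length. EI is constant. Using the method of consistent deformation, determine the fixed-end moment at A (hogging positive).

Release both end moments; the primary structure is a simply-supported span AC with redundants M_A and M_C.
Simple-span end rotations at A and C under the given loads:
  at A: point load 82.6 at a = 2.25: Pab(L + b)/(6LEI) = 365.9/EI
  at C: point load 82.6 at a = 2.25: Pab(L + a)/(6LEI) = 261.4/EI
  at A: UDL 15: wL³/(24EI) = 455.6/EI
  at C: UDL 15: wL³/(24EI) = 455.6/EI
  θ_A0 = 821.5/EI,  θ_C0 = 717/EI
Flexibility coefficients: a unit moment at one end gives L/(3EI) there and L/(6EI) at the far end, so f₁₁ = f₂₂ = 3/EI and f₁₂ = f₂₁ = 1.5/EI.
Compatibility — zero rotation at each built-in end:
  3 M_A + 1.5 M_C = 821.5
  1.5 M_A + 3 M_C = 717
Solving the pair gives M_A = 205.8 kN·m and M_C = 136.1 kN·m (hogging).

M_A = 205.8 kN·m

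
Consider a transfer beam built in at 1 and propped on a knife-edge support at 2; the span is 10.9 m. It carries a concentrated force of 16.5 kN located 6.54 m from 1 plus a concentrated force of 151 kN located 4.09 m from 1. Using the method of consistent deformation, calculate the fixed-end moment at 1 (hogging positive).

Choose R_2 as the redundant. The primary structure is the cantilever fixed at 1.
Free-end deflection of the primary structure under the applied loading (downward +):
  point load 16.5 at a = 6.54: Pa²(3L − a)/(6EI) = 3077/EI
  point load 151 at a = 4.09: Pa²(3L − a)/(6EI) = 12045/EI
  δ_0 = 15122/EI
Tip deflection under a unit load at 2: L³/(3EI) = 431.7/EI.
Compatibility at 2: δ_0 − R_2·δ_{22} = 0, so R_2 = 15122/431.7 = 35.03 kN.
Moment equilibrium about 1: M_1 = Σ(load moments about 1) − R_2·L = 725.5 − 35.03×10.9 = 343.7 kN·m.

M_1 = 343.7 kN·m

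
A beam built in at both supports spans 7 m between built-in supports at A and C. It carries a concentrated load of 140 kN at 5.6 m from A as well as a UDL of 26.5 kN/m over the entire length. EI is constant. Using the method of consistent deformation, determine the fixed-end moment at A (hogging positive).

Release both end moments; the primary structure is a simply-supported span AC with redundants M_A and M_C.
On the primary (simply-supported) span, the end slopes from the loading are:
  at A: point load 140 at a = 5.6: Pab(L + b)/(6LEI) = 219.5/EI
  at C: point load 140 at a = 5.6: Pab(L + a)/(6LEI) = 329.3/EI
  at A: UDL 26.5: wL³/(24EI) = 378.7/EI
  at C: UDL 26.5: wL³/(24EI) = 378.7/EI
  θ_A0 = 598.2/EI,  θ_C0 = 708/EI
Flexibility coefficients: a unit moment at one end gives L/(3EI) there and L/(6EI) at the far end, so f₁₁ = f₂₂ = 2.333/EI and f₁₂ = f₂₁ = 1.167/EI.
Compatibility — zero rotation at each built-in end:
  2.333 M_A + 1.167 M_C = 598.2
  1.167 M_A + 2.333 M_C = 708
Solving the pair gives M_A = 139.6 kN·m and M_C = 233.6 kN·m (hogging).

M_A = 139.6 kN·m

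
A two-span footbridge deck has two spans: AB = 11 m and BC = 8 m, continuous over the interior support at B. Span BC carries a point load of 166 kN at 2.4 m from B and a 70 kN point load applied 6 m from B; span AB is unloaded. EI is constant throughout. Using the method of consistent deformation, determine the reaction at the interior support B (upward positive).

R_B = 161.2 kN

Take M_B as the redundant. Released structure: two simple spans AB and BC with a hinge at B.
End slopes at the hinge B, treating each span as simply supported:
  span BC: point load 166 at a = 2.4: Pab(L + b)/(6LEI) = 632.1/EI
  span BC: point load 70 at a = 6: Pab(L + b)/(6LEI) = 175/EI
  relative rotation θ_0 = (0 + 807.1)/EI = 807.1/EI
A unit hogging moment at B produces rotation L₁/(3EI) + L₂/(3EI) = 6.333/EI.
Slope continuity at B: θ_0 = M_B·6.333/EI, so M_B = 807.1/6.333 = 127.4 kN·m (hogging).
Span AB, ΣM about A with M_B applied at B: R_B^{AB}·11 = 0 + 127.4, so R_B^{AB} = 11.59 kN and R_A = 0 − 11.59 = -11.59 kN.
Span BC, ΣM about C: R_B^{BC}·8 = 1070 + 127.4, so R_B^{BC} = 149.6 kN and R_C = 236 − 149.6 = 86.37 kN.
R_B = 11.59 + 149.6 = 161.2 kN.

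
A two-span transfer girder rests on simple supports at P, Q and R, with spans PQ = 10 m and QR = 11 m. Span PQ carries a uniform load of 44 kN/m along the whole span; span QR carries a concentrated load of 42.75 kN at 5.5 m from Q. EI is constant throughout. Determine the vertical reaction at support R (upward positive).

Take M_Q as the redundant. Released structure: two simple spans PQ and QR with a hinge at Q.
End slopes at the hinge Q, treating each span as simply supported:
  span PQ: UDL 44: wL³/(24EI) = 1833/EI
  span QR: point load 42.75 at a = 5.5: Pab(L + b)/(6LEI) = 323.3/EI
  relative rotation θ_0 = (1833 + 323.3)/EI = 2157/EI
A unit hogging moment at Q produces rotation L₁/(3EI) + L₂/(3EI) = 7/EI.
Slope continuity at Q: θ_0 = M_Q·7/EI, so M_Q = 2157/7 = 308.1 kN·m (hogging).
Span QR, ΣM about R: R_Q^{QR}·11 = 235.1 + 308.1, so R_Q^{QR} = 49.38 kN and R_R = 42.75 − 49.38 = -6.633 kN.

R_R = -6.633 kN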